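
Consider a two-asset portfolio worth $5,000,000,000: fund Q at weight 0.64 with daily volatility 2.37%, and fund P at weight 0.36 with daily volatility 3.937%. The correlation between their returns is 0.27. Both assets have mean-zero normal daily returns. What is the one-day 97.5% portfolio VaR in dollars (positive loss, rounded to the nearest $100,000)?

σ_p² = 0.64²·2.37² + 0.36²·3.937² + 2·0.27·0.64·0.36·2.37·3.937 = 5.4704 (%²).
σ_p = √5.4704 = 2.339%.
At 97.5%, z = 1.960.
VaR = 1.960 × 2.339% = 4.584%; on $5,000,000,000 that is $229,200,000.

$229,200,000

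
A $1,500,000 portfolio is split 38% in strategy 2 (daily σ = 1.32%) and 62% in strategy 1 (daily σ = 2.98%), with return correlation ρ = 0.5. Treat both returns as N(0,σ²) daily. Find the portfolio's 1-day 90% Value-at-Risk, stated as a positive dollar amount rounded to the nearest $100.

$41,200

σ_p² = 0.38²·1.32² + 0.62²·2.98² + 2·0.5·0.38·0.62·1.32·2.98 = 4.5920 (%²).
σ_p = √4.5920 = 2.143%.
At 90%, z = 1.282.
VaR = 1.282 × 2.143% = 2.747%; on $1,500,000 that is $41,205.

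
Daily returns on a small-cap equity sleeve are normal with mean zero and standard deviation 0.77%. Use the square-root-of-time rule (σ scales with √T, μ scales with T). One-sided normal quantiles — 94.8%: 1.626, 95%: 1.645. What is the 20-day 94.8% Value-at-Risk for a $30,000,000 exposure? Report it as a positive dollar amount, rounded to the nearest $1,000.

$1,680,000

σ_{20d} = 0.77% × √20 = 3.444%.
VaR = 1.626 × 3.444% = 5.600%.
On $30,000,000: 0.05600 × $30,000,000 = $1,680,000.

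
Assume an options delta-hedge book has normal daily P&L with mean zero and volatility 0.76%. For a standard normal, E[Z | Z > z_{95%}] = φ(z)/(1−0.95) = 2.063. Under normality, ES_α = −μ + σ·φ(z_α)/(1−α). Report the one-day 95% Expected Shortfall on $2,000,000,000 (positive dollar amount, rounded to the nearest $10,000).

ES = 0.76% × 2.063 = 1.568%.
On $2,000,000,000: 0.01568 × $2,000,000,000 = $31,360,000.

$31,360,000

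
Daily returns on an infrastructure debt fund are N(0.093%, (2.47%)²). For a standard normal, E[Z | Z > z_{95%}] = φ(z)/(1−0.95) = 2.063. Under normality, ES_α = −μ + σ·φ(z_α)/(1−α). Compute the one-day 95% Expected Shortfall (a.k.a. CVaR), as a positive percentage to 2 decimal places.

5.00%

ES = −(0.093%) + 2.47% × 2.063 = 5.003%.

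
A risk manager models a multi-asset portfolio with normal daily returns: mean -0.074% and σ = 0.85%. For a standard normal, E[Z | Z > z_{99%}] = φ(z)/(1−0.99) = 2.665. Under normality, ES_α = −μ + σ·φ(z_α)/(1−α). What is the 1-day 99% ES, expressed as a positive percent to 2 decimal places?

2.34%

ES = −(-0.074%) + 0.85% × 2.665 = 2.339%.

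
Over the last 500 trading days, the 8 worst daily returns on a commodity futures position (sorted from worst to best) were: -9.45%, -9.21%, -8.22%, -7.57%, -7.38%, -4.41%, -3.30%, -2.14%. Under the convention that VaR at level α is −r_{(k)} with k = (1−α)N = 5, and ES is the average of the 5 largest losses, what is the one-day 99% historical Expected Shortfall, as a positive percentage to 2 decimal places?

8.37%

The 5 worst returns sum to -41.83%.
ES = −(-41.83%) / 5 = 8.366% ≈ 8.37%.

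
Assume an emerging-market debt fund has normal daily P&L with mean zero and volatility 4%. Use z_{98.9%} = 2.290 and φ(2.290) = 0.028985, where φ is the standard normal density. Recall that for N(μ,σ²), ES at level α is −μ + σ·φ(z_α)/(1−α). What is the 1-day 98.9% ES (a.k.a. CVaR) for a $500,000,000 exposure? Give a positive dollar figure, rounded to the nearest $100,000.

$52,700,000

Tail multiplier: φ(z)/(1−α) = 0.028985 / 0.011 = 2.635.
ES = 4% × 2.635 = 10.540%.
On $500,000,000: 0.10540 × $500,000,000 = $52,700,000.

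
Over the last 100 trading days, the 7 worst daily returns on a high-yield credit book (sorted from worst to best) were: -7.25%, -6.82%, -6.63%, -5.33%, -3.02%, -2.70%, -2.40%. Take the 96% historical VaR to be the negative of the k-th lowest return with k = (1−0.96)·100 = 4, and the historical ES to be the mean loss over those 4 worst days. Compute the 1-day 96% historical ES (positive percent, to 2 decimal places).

6.51%

The 4 worst returns sum to -26.03%.
ES = −(-26.03%) / 4 = 6.5075% ≈ 6.51%.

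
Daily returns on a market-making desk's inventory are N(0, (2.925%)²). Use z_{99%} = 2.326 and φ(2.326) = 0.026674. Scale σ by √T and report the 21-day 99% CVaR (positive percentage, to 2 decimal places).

σ_{21d} = 2.925% × √21 = 13.404%.
ES multiplier = φ(z)/(1−α) = 0.026674/0.01 = 2.667.
ES = 13.404% × 2.667 = 35.748%.

35.75%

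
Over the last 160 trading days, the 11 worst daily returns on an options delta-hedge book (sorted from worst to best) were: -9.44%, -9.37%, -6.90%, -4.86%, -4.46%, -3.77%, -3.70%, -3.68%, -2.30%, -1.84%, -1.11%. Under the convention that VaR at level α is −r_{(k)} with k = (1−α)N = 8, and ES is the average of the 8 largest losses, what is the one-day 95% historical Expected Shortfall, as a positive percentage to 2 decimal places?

5.77%

The 8 worst returns sum to -46.18%.
ES = −(-46.18%) / 8 = 5.7725% ≈ 5.77%.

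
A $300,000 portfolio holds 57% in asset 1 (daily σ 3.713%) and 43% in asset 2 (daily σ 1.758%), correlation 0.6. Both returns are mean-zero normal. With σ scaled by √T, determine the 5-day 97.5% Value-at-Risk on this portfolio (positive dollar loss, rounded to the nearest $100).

$34,700

σ_p = √(0.57²·3.713² + 0.43²·1.758² + 2·0.6·0.57·0.43·3.713·1.758) = 2.640%.
σ_{5d} = 2.640% × √5 = 5.903%.
z(97.5%) = 1.960.
VaR = 1.960 × 5.903% = 11.570%; on $300,000 that is $34,710.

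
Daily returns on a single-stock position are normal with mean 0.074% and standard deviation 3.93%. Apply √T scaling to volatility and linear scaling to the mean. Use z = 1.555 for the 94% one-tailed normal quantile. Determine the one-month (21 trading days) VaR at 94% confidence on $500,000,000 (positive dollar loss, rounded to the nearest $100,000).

σ_{21d} = 3.93% × √21 = 18.010%; μ_{21d} = 21 × 0.074% = 1.554%.
VaR = −(1.554%) + 1.555 × 18.010% = 26.452%.
On $500,000,000: 0.26452 × $500,000,000 = $132,260,000.

$132,300,000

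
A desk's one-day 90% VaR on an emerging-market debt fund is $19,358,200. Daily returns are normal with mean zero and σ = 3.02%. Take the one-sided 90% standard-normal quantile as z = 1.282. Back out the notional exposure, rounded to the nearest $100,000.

VaR as a fraction of value: z·σ = 1.282 × 3.02% = 3.87164%.
Position = $19,358,200 / 0.0387164 = $500,000,000.

$500,000,000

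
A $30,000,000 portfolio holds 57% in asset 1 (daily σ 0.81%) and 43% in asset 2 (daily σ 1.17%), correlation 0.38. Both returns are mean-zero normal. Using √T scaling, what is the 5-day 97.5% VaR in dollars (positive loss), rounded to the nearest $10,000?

$1,050,000

σ_p = √(0.57²·0.81² + 0.43²·1.17² + 2·0.38·0.57·0.43·0.81·1.17) = 0.802%.
σ_{5d} = 0.802% × √5 = 1.793%.
z(97.5%) = 1.960.
VaR = 1.960 × 1.793% = 3.514%; on $30,000,000 that is $1,054,200.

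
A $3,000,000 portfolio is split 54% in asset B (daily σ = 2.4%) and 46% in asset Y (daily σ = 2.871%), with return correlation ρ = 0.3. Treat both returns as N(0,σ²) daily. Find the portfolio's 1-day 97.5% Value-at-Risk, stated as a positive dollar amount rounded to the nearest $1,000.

σ_p² = 0.54²·2.4² + 0.46²·2.871² + 2·0.3·0.54·0.46·2.4·2.871 = 4.4507 (%²).
σ_p = √4.4507 = 2.110%.
At 97.5%, z = 1.960.
VaR = 1.960 × 2.110% = 4.136%; on $3,000,000 that is $124,080.

$124,000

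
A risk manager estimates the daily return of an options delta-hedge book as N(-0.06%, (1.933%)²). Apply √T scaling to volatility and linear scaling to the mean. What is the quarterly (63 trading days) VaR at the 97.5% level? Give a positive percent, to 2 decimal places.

33.85%

At 97.5%, z = 1.960.
σ_{63d} = 1.933% × √63 = 15.343%; μ_{63d} = 63 × -0.06% = -3.780%.
VaR = −(-3.780%) + 1.960 × 15.343% = 33.852%.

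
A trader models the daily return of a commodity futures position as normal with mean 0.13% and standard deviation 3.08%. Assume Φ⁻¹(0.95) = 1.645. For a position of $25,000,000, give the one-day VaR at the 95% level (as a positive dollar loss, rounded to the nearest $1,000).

$1,234,000

VaR = −μ + z·σ = −(0.13%) + 1.645 × 3.08% = 4.937%.
On $25,000,000: 0.04937 × $25,000,000 = $1,234,250.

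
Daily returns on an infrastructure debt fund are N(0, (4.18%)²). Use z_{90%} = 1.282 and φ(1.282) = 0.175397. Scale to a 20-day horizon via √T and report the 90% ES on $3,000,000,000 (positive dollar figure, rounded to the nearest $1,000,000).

σ_{20d} = 4.18% × √20 = 18.694%.
ES multiplier = φ(z)/(1−α) = 0.175397/0.1 = 1.754.
ES = 18.694% × 1.754 = 32.789%; on $3,000,000,000: $983,670,000.

$984,000,000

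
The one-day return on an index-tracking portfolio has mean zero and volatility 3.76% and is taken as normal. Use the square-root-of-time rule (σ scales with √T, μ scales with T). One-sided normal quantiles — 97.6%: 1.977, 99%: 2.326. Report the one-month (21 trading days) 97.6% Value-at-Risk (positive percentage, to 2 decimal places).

34.06%

σ_{21d} = 3.76% × √21 = 17.230%.
VaR = 1.977 × 17.230% = 34.064%.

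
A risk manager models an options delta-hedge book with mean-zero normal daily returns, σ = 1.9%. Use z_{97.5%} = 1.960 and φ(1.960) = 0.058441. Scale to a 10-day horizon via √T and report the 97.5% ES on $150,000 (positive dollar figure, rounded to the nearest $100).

σ_{10d} = 1.9% × √10 = 6.008%.
ES multiplier = φ(z)/(1−α) = 0.058441/0.025 = 2.338.
ES = 6.008% × 2.338 = 14.047%; on $150,000: $21,070.

$21,100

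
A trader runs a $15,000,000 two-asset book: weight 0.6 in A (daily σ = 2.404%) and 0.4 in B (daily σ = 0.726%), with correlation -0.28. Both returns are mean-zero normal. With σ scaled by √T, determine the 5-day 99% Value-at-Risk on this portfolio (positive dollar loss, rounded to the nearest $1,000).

$1,084,000

σ_p = √(0.6²·2.404² + 0.4²·0.726² + 2·-0.28·0.6·0.4·2.404·0.726) = 1.389%.
σ_{5d} = 1.389% × √5 = 3.106%.
z(99%) = 2.326.
VaR = 2.326 × 3.106% = 7.225%; on $15,000,000 that is $1,083,750.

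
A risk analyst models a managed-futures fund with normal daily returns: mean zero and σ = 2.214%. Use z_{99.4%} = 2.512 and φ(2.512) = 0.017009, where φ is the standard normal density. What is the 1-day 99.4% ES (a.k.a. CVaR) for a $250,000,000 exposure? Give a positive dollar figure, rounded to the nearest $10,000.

Tail multiplier: φ(z)/(1−α) = 0.017009 / 0.006 = 2.835.
ES = 2.214% × 2.835 = 6.277%.
On $250,000,000: 0.06277 × $250,000,000 = $15,692,500.

$15,690,000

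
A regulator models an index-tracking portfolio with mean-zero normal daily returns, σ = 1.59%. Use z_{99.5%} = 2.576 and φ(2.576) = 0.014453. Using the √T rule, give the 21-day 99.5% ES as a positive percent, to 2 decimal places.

σ_{21d} = 1.59% × √21 = 7.286%.
ES multiplier = φ(z)/(1−α) = 0.014453/0.005 = 2.891.
ES = 7.286% × 2.891 = 21.064%.

21.06%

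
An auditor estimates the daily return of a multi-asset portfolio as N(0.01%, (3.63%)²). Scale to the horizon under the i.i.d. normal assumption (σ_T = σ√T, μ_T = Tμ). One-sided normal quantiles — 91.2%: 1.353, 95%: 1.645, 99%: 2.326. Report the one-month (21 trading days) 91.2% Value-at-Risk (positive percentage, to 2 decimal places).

22.30%

σ_{21d} = 3.63% × √21 = 16.635%; μ_{21d} = 21 × 0.01% = 0.210%.
VaR = −(0.210%) + 1.353 × 16.635% = 22.297%.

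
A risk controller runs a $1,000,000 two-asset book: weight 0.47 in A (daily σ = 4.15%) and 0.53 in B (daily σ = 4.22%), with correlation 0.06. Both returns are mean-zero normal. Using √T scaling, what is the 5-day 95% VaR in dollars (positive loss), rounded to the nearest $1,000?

σ_p = √(0.47²·4.15² + 0.53²·4.22² + 2·0.06·0.47·0.53·4.15·4.22) = 3.055%.
σ_{5d} = 3.055% × √5 = 6.831%.
z(95%) = 1.645.
VaR = 1.645 × 6.831% = 11.237%; on $1,000,000 that is $112,370.

$112,000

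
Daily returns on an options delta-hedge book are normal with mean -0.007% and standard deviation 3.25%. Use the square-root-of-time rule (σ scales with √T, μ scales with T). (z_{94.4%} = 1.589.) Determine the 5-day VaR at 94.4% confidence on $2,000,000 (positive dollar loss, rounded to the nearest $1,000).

σ_{5d} = 3.25% × √5 = 7.267%; μ_{5d} = 5 × -0.007% = -0.035%.
VaR = −(-0.035%) + 1.589 × 7.267% = 11.582%.
On $2,000,000: 0.11582 × $2,000,000 = $231,640.

$232,000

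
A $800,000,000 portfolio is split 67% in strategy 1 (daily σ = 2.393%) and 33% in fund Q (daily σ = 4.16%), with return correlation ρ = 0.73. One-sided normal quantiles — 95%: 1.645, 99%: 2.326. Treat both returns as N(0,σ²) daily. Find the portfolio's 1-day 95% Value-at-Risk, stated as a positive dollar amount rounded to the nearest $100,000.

σ_p² = 0.67²·2.393² + 0.33²·4.16² + 2·0.73·0.67·0.33·2.393·4.16 = 7.6687 (%²).
σ_p = √7.6687 = 2.769%.
VaR = 1.645 × 2.769% = 4.555%; on $800,000,000 that is $36,440,000.

$36,400,000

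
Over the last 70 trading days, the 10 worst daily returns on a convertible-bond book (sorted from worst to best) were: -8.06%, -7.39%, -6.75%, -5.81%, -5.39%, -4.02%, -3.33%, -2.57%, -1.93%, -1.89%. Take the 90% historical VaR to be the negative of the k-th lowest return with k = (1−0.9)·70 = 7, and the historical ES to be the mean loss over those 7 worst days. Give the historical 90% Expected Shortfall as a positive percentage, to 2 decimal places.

5.82%

The 7 worst returns sum to -40.75%.
ES = −(-40.75%) / 7 = 5.8214…% ≈ 5.82%.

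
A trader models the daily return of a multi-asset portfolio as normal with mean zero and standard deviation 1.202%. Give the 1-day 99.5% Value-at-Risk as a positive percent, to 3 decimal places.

At 99.5% one-sided, z = 2.576.
VaR = z·σ = 2.576 × 1.202% = 3.096%.

3.096%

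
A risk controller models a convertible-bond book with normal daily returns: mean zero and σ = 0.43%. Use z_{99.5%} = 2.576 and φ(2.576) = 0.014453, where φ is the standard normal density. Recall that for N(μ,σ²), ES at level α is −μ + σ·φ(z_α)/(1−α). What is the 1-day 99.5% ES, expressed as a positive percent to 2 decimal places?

Tail multiplier: φ(z)/(1−α) = 0.014453 / 0.005 = 2.891.
ES = 0.43% × 2.891 = 1.243%.

1.24%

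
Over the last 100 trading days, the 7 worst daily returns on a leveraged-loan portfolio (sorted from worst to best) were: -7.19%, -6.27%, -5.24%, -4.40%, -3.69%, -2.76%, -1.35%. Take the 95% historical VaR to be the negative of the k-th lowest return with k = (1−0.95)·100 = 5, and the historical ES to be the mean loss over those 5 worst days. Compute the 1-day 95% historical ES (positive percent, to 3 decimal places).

The 5 worst returns sum to -26.79%.
ES = −(-26.79%) / 5 = 5.358%.

5.358%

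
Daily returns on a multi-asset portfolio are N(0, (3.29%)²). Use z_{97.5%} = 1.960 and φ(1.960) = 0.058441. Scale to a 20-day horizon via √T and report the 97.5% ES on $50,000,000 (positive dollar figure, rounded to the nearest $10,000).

$17,200,000

σ_{20d} = 3.29% × √20 = 14.713%.
ES multiplier = φ(z)/(1−α) = 0.058441/0.025 = 2.338.
ES = 14.713% × 2.338 = 34.399%; on $50,000,000: $17,199,500.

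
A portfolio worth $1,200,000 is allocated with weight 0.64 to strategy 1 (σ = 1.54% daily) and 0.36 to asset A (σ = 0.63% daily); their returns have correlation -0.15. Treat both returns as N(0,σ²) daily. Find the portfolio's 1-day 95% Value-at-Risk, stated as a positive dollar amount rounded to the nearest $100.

σ_p² = 0.64²·1.54² + 0.36²·0.63² + 2·-0.15·0.64·0.36·1.54·0.63 = 0.9558 (%²).
σ_p = √0.9558 = 0.978%.
At 95%, z = 1.645.
VaR = 1.645 × 0.978% = 1.609%; on $1,200,000 that is $19,308.

$19,300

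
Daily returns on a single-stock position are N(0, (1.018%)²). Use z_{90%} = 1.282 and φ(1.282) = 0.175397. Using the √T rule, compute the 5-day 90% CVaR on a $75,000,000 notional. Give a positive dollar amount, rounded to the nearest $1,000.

σ_{5d} = 1.018% × √5 = 2.276%.
ES multiplier = φ(z)/(1−α) = 0.175397/0.1 = 1.754.
ES = 2.276% × 1.754 = 3.992%; on $75,000,000: $2,994,000.

$2,994,000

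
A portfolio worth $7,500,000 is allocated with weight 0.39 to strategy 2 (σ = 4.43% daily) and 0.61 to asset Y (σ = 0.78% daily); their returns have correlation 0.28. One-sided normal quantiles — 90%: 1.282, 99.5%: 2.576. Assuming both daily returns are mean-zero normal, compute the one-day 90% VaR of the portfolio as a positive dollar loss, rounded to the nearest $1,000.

$184,000

σ_p² = 0.39²·4.43² + 0.61²·0.78² + 2·0.28·0.39·0.61·4.43·0.78 = 3.6717 (%²).
σ_p = √3.6717 = 1.916%.
VaR = 1.282 × 1.916% = 2.456%; on $7,500,000 that is $184,200.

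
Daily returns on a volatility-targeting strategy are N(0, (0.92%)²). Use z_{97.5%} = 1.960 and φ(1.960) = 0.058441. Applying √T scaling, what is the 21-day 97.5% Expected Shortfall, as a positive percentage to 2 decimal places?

σ_{21d} = 0.92% × √21 = 4.216%.
ES multiplier = φ(z)/(1−α) = 0.058441/0.025 = 2.338.
ES = 4.216% × 2.338 = 9.857%.

9.86%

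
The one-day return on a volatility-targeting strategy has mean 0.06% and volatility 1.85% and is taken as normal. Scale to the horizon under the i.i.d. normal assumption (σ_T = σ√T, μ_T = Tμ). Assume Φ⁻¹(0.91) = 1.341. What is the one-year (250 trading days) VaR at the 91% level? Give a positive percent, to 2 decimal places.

σ_{250d} = 1.85% × √250 = 29.251%; μ_{250d} = 250 × 0.06% = 15.000%.
VaR = −(15.000%) + 1.341 × 29.251% = 24.226%.

24.23%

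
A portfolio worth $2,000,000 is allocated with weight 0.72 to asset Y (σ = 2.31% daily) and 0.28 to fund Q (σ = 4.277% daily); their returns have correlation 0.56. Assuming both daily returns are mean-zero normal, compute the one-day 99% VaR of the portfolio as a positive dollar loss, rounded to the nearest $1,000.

σ_p² = 0.72²·2.31² + 0.28²·4.277² + 2·0.56·0.72·0.28·2.31·4.277 = 6.4312 (%²).
σ_p = √6.4312 = 2.536%.
At 99%, z = 2.326.
VaR = 2.326 × 2.536% = 5.899%; on $2,000,000 that is $117,980.

$118,000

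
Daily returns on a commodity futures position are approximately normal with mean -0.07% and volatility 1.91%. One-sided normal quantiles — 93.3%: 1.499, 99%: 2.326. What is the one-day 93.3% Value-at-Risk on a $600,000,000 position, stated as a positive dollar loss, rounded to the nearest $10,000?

$17,600,000

VaR = −μ + z·σ = −(-0.07%) + 1.499 × 1.91% = 2.933%.
On $600,000,000: 0.02933 × $600,000,000 = $17,598,000.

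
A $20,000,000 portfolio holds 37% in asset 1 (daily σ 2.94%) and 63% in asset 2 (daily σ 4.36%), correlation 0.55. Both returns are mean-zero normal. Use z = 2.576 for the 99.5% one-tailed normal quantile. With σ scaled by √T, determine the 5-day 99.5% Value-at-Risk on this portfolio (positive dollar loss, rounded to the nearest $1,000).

$3,993,000

σ_p = √(0.37²·2.94² + 0.63²·4.36² + 2·0.55·0.37·0.63·2.94·4.36) = 3.466%.
σ_{5d} = 3.466% × √5 = 7.750%.
VaR = 2.576 × 7.750% = 19.964%; on $20,000,000 that is $3,992,800.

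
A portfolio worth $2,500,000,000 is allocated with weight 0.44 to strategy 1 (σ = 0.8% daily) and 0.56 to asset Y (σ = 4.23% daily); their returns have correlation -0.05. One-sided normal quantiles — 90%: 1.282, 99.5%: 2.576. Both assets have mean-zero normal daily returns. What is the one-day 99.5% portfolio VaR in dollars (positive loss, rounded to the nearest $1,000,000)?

σ_p² = 0.44²·0.8² + 0.56²·4.23² + 2·-0.05·0.44·0.56·0.8·4.23 = 5.6517 (%²).
σ_p = √5.6517 = 2.377%.
VaR = 2.576 × 2.377% = 6.123%; on $2,500,000,000 that is $153,075,000.

$153,000,000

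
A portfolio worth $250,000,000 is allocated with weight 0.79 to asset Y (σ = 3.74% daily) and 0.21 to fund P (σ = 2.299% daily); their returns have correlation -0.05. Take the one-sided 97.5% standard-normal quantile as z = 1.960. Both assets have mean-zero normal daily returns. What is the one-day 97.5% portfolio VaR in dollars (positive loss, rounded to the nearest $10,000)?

$14,550,000

σ_p² = 0.79²·3.74² + 0.21²·2.299² + 2·-0.05·0.79·0.21·3.74·2.299 = 8.8201 (%²).
σ_p = √8.8201 = 2.970%.
VaR = 1.960 × 2.970% = 5.821%; on $250,000,000 that is $14,552,500.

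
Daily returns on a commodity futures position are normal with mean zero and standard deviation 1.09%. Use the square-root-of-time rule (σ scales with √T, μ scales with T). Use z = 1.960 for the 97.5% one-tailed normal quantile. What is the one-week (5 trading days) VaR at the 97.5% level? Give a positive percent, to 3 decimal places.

4.777%

σ_{5d} = 1.09% × √5 = 2.437%.
VaR = 1.960 × 2.437% = 4.777%.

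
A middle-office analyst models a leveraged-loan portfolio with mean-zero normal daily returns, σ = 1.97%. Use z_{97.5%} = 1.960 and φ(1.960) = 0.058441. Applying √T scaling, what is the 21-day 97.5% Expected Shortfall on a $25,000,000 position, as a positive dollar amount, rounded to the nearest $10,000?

$5,280,000

σ_{21d} = 1.97% × √21 = 9.028%.
ES multiplier = φ(z)/(1−α) = 0.058441/0.025 = 2.338.
ES = 9.028% × 2.338 = 21.107%; on $25,000,000: $5,276,750.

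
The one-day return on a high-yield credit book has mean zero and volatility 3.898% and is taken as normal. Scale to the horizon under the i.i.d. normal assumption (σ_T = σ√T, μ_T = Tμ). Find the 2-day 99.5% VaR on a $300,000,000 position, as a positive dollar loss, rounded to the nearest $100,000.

At 99.5%, z = 2.576.
σ_{2d} = 3.898% × √2 = 5.513%.
VaR = 2.576 × 5.513% = 14.201%.
On $300,000,000: 0.14201 × $300,000,000 = $42,603,000.

$42,600,000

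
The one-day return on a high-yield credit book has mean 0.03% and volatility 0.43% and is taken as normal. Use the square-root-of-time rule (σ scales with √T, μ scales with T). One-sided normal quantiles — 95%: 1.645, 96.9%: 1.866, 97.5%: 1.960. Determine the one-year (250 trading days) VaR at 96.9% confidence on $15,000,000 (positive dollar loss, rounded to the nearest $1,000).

σ_{250d} = 0.43% × √250 = 6.799%; μ_{250d} = 250 × 0.03% = 7.500%.
VaR = −(7.500%) + 1.866 × 6.799% = 5.187%.
On $15,000,000: 0.05187 × $15,000,000 = $778,050.

$778,000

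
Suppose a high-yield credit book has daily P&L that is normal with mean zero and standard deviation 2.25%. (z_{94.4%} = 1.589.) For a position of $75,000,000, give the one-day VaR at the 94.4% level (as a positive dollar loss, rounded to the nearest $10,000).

$2,680,000

VaR = z·σ = 1.589 × 2.25% = 3.575%.
On $75,000,000: 0.03575 × $75,000,000 = $2,681,250.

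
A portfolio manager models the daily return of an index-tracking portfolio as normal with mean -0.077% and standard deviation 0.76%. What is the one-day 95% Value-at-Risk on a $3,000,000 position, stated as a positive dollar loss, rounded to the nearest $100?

$39,800

At 95% one-sided, z = 1.645.
VaR = −μ + z·σ = −(-0.077%) + 1.645 × 0.76% = 1.327%.
On $3,000,000: 0.01327 × $3,000,000 = $39,810.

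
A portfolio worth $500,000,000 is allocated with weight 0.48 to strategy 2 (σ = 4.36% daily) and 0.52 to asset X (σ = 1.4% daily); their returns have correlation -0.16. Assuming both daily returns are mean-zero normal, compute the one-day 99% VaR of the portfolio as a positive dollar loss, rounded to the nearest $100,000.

$24,500,000

σ_p² = 0.48²·4.36² + 0.52²·1.4² + 2·-0.16·0.48·0.52·4.36·1.4 = 4.4223 (%²).
σ_p = √4.4223 = 2.103%.
At 99%, z = 2.326.
VaR = 2.326 × 2.103% = 4.892%; on $500,000,000 that is $24,460,000.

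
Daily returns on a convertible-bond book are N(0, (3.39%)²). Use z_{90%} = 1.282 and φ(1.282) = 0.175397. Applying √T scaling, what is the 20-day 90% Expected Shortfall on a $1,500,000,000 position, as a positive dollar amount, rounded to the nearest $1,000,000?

$399,000,000

σ_{20d} = 3.39% × √20 = 15.161%.
ES multiplier = φ(z)/(1−α) = 0.175397/0.1 = 1.754.
ES = 15.161% × 1.754 = 26.592%; on $1,500,000,000: $398,880,000.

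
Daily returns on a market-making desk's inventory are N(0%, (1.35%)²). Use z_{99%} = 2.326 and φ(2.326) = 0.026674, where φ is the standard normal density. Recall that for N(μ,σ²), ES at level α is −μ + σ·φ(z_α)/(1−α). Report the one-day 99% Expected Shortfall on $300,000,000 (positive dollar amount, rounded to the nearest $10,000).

Tail multiplier: φ(z)/(1−α) = 0.026674 / 0.01 = 2.667.
ES = 1.35% × 2.667 = 3.600%.
On $300,000,000: 0.03600 × $300,000,000 = $10,800,000.

$10,800,000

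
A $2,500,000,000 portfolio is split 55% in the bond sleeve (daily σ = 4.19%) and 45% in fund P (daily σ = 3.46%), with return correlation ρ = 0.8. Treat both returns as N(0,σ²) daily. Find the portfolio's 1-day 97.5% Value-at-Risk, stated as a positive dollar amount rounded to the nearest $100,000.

σ_p² = 0.55²·4.19² + 0.45²·3.46² + 2·0.8·0.55·0.45·4.19·3.46 = 13.4759 (%²).
σ_p = √13.4759 = 3.671%.
At 97.5%, z = 1.960.
VaR = 1.960 × 3.671% = 7.195%; on $2,500,000,000 that is $179,875,000.

$179,900,000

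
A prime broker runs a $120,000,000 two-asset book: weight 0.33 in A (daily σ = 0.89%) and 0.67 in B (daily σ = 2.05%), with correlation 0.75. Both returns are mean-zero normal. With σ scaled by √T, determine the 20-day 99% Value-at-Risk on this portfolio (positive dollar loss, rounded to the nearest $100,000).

$20,000,000

σ_p = √(0.33²·0.89² + 0.67²·2.05² + 2·0.75·0.33·0.67·0.89·2.05) = 1.606%.
σ_{20d} = 1.606% × √20 = 7.182%.
z(99%) = 2.326.
VaR = 2.326 × 7.182% = 16.705%; on $120,000,000 that is $20,046,000.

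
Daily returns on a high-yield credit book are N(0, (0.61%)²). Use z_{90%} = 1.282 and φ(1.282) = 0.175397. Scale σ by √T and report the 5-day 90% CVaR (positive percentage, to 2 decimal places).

2.39%

σ_{5d} = 0.61% × √5 = 1.364%.
ES multiplier = φ(z)/(1−α) = 0.175397/0.1 = 1.754.
ES = 1.364% × 1.754 = 2.392%.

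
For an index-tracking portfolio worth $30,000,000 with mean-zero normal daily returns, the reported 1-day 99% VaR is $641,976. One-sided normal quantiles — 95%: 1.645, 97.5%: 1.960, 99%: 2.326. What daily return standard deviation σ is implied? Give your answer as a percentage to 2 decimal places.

VaR as a fraction: $641,976 / $30,000,000 = 2.140%.
σ = VaR / z = 2.140% / 2.326 = 0.920%.

0.92%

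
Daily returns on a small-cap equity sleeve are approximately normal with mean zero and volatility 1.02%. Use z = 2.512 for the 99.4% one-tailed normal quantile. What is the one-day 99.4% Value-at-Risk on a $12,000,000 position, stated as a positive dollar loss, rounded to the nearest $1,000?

$307,000

VaR = z·σ = 2.512 × 1.02% = 2.562%.
On $12,000,000: 0.02562 × $12,000,000 = $307,440.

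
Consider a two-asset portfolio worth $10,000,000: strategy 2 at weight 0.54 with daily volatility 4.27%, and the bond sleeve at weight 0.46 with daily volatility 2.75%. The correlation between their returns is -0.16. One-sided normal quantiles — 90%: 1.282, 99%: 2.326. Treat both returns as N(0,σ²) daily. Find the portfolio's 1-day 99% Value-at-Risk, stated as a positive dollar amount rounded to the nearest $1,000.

σ_p² = 0.54²·4.27² + 0.46²·2.75² + 2·-0.16·0.54·0.46·4.27·2.75 = 5.9836 (%²).
σ_p = √5.9836 = 2.446%.
VaR = 2.326 × 2.446% = 5.689%; on $10,000,000 that is $568,900.

$569,000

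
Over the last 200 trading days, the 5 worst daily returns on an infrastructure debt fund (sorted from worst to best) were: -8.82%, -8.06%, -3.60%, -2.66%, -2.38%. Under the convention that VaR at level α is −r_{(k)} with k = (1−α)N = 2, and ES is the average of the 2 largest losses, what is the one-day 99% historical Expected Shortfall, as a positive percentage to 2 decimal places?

The 2 worst returns sum to -16.88%.
ES = −(-16.88%) / 2 = 8.44%.

8.44%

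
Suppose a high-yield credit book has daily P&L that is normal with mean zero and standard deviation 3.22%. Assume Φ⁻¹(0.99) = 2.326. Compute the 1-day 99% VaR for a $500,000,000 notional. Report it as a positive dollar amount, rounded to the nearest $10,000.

VaR = z·σ = 2.326 × 3.22% = 7.490%.
On $500,000,000: 0.07490 × $500,000,000 = $37,450,000.

$37,450,000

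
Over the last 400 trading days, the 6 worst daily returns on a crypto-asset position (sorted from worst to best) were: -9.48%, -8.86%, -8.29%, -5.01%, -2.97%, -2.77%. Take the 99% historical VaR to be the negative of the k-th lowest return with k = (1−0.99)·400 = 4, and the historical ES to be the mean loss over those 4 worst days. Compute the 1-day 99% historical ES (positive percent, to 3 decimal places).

The 4 worst returns sum to -31.64%.
ES = −(-31.64%) / 4 = 7.91% ≈ 7.910%.

7.910%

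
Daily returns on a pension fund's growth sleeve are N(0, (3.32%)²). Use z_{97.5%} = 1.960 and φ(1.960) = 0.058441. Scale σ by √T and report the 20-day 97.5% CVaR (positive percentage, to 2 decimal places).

σ_{20d} = 3.32% × √20 = 14.847%.
ES multiplier = φ(z)/(1−α) = 0.058441/0.025 = 2.338.
ES = 14.847% × 2.338 = 34.712%.

34.71%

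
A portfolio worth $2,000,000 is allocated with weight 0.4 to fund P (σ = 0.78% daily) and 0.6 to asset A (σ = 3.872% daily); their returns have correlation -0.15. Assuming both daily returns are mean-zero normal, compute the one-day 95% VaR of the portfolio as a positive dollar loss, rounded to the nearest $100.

$75,600

σ_p² = 0.4²·0.78² + 0.6²·3.872² + 2·-0.15·0.4·0.6·0.78·3.872 = 5.2772 (%²).
σ_p = √5.2772 = 2.297%.
At 95%, z = 1.645.
VaR = 1.645 × 2.297% = 3.779%; on $2,000,000 that is $75,580.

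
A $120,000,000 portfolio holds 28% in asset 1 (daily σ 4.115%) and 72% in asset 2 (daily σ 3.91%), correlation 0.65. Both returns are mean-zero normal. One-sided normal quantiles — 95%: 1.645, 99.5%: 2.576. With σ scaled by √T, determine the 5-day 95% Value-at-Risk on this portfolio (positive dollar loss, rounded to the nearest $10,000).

$16,200,000

σ_p = √(0.28²·4.115² + 0.72²·3.91² + 2·0.65·0.28·0.72·4.115·3.91) = 3.670%.
σ_{5d} = 3.670% × √5 = 8.206%.
VaR = 1.645 × 8.206% = 13.499%; on $120,000,000 that is $16,198,800.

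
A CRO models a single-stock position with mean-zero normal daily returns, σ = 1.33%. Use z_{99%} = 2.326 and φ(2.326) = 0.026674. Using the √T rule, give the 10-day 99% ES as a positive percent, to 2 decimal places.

11.22%

σ_{10d} = 1.33% × √10 = 4.206%.
ES multiplier = φ(z)/(1−α) = 0.026674/0.01 = 2.667.
ES = 4.206% × 2.667 = 11.217%.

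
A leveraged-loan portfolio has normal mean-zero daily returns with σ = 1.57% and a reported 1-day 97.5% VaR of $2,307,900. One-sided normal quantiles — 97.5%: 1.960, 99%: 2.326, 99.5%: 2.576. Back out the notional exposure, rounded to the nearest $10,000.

$75,000,000

VaR as a fraction of value: z·σ = 1.960 × 1.57% = 3.0772%.
Position = $2,307,900 / 0.030772 = $75,000,000.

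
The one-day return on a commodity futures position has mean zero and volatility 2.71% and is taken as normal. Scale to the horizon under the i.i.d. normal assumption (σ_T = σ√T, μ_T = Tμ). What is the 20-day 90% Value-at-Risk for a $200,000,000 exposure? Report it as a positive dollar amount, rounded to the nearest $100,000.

At 90%, z = 1.282.
σ_{20d} = 2.71% × √20 = 12.119%.
VaR = 1.282 × 12.119% = 15.537%.
On $200,000,000: 0.15537 × $200,000,000 = $31,074,000.

$31,100,000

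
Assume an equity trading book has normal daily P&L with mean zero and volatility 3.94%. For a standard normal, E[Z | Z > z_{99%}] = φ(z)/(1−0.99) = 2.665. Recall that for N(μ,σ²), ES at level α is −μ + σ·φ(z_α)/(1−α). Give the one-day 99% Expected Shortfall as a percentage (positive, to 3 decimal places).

ES = 3.94% × 2.665 = 10.500%.

10.500%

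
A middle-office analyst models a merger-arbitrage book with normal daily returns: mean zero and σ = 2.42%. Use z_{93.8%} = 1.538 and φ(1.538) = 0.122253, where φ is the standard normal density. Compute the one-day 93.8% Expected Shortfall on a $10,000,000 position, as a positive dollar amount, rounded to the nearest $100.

$477,200

Tail multiplier: φ(z)/(1−α) = 0.122253 / 0.062 = 1.972.
ES = 2.42% × 1.972 = 4.772%.
On $10,000,000: 0.04772 × $10,000,000 = $477,200.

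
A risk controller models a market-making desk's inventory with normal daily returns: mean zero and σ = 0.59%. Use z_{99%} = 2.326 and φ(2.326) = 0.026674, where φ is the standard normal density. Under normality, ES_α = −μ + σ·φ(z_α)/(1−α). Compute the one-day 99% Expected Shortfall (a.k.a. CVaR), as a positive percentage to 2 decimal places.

Tail multiplier: φ(z)/(1−α) = 0.026674 / 0.01 = 2.667.
ES = 0.59% × 2.667 = 1.574%.

1.57%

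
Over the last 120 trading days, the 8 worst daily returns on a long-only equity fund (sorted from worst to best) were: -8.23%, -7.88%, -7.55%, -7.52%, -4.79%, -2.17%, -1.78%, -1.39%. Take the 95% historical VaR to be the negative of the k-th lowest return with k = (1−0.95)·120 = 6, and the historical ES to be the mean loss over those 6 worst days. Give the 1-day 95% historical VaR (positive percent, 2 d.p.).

k = 6; the 6th lowest return is -2.17%, so VaR = 2.17%.

2.17%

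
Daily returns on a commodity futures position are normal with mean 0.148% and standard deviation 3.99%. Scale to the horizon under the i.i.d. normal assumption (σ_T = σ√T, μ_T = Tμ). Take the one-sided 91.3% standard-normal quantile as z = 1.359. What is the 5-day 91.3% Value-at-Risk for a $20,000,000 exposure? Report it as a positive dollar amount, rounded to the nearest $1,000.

$2,277,000

σ_{5d} = 3.99% × √5 = 8.922%; μ_{5d} = 5 × 0.148% = 0.740%.
VaR = −(0.740%) + 1.359 × 8.922% = 11.385%.
On $20,000,000: 0.11385 × $20,000,000 = $2,277,000.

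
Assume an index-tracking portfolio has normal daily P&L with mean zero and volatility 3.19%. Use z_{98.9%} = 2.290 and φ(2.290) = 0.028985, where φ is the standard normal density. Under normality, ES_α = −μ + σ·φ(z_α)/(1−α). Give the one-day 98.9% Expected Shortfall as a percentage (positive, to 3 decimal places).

8.406%

Tail multiplier: φ(z)/(1−α) = 0.028985 / 0.011 = 2.635.
ES = 3.19% × 2.635 = 8.406%.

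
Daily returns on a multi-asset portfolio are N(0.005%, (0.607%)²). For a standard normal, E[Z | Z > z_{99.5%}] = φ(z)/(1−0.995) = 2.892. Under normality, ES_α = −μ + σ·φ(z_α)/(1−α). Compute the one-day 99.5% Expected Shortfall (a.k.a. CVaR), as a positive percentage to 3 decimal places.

1.750%

ES = −(0.005%) + 0.607% × 2.892 = 1.750%.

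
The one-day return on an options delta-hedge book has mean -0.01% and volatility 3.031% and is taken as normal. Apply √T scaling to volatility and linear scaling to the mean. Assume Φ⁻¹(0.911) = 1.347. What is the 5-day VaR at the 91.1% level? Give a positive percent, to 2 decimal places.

9.18%

σ_{5d} = 3.031% × √5 = 6.778%; μ_{5d} = 5 × -0.01% = -0.050%.
VaR = −(-0.050%) + 1.347 × 6.778% = 9.180%.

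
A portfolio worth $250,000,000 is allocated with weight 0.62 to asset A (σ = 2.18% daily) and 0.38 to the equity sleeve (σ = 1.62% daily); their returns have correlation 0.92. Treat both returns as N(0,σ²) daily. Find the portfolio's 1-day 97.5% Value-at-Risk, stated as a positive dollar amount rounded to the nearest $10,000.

σ_p² = 0.62²·2.18² + 0.38²·1.62² + 2·0.92·0.62·0.38·2.18·1.62 = 3.7367 (%²).
σ_p = √3.7367 = 1.933%.
At 97.5%, z = 1.960.
VaR = 1.960 × 1.933% = 3.789%; on $250,000,000 that is $9,472,500.

$9,470,000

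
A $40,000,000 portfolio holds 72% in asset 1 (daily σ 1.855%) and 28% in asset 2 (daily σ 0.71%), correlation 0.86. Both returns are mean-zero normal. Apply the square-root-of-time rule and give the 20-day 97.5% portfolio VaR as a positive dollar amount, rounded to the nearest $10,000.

σ_p = √(0.72²·1.855² + 0.28²·0.71² + 2·0.86·0.72·0.28·1.855·0.71) = 1.510%.
σ_{20d} = 1.510% × √20 = 6.753%.
z(97.5%) = 1.960.
VaR = 1.960 × 6.753% = 13.236%; on $40,000,000 that is $5,294,400.

$5,290,000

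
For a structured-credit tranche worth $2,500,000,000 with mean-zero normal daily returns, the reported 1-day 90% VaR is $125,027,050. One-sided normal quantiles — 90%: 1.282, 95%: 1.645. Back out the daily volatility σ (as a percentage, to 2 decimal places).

VaR as a fraction: $125,027,050 / $2,500,000,000 = 5.001%.
σ = VaR / z = 5.001% / 1.282 = 3.901%.

3.90%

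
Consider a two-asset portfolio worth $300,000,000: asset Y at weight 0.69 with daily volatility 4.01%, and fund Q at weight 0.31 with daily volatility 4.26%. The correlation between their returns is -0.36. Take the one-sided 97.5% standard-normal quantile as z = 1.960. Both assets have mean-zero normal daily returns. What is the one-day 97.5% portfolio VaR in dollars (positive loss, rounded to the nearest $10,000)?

σ_p² = 0.69²·4.01² + 0.31²·4.26² + 2·-0.36·0.69·0.31·4.01·4.26 = 6.7689 (%²).
σ_p = √6.7689 = 2.602%.
VaR = 1.960 × 2.602% = 5.100%; on $300,000,000 that is $15,300,000.

$15,300,000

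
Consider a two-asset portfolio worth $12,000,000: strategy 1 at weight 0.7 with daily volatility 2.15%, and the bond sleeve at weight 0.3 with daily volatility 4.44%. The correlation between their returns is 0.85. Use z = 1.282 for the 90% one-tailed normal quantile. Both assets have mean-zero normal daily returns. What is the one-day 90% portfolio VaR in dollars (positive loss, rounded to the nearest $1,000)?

$420,000

σ_p² = 0.7²·2.15² + 0.3²·4.44² + 2·0.85·0.7·0.3·2.15·4.44 = 7.4472 (%²).
σ_p = √7.4472 = 2.729%.
VaR = 1.282 × 2.729% = 3.499%; on $12,000,000 that is $419,880.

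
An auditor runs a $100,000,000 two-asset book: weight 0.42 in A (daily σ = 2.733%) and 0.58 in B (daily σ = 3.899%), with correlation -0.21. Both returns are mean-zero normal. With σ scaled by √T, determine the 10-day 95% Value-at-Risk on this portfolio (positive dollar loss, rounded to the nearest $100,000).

$12,000,000

σ_p = √(0.42²·2.733² + 0.58²·3.899² + 2·-0.21·0.42·0.58·2.733·3.899) = 2.311%.
σ_{10d} = 2.311% × √10 = 7.308%.
z(95%) = 1.645.
VaR = 1.645 × 7.308% = 12.022%; on $100,000,000 that is $12,022,000.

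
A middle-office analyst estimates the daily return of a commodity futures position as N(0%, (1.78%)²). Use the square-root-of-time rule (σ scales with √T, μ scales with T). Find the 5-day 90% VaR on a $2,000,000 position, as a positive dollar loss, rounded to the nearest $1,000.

$102,000

At 90%, z = 1.282.
σ_{5d} = 1.78% × √5 = 3.980%.
VaR = 1.282 × 3.980% = 5.102%.
On $2,000,000: 0.05102 × $2,000,000 = $102,040.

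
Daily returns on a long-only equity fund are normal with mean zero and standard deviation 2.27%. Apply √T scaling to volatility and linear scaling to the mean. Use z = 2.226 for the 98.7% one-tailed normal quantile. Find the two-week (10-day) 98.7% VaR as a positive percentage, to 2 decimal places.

σ_{10d} = 2.27% × √10 = 7.178%.
VaR = 2.226 × 7.178% = 15.978%.

15.98%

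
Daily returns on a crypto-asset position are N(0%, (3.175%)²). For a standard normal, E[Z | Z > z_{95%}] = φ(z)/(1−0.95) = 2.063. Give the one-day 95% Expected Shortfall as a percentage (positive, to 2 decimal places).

ES = 3.175% × 2.063 = 6.550%.

6.55%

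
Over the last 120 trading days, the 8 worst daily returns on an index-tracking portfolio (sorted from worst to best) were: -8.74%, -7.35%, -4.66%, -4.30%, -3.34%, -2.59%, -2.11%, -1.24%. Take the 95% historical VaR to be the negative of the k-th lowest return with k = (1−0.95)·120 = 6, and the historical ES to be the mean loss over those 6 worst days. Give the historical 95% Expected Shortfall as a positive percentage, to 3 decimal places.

5.163%

The 6 worst returns sum to -30.98%.
ES = −(-30.98%) / 6 = 5.1633…% ≈ 5.163%.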